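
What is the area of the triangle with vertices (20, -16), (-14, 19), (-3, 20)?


Area = |x1(y2-y3) + x2(y3-y1) + x3(y1-y2)| / 2
= |20*(19-20) + -14*(20--16) + -3*(-16-19)| / 2
= 209.5

209.5


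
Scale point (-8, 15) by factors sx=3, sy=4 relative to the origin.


Scaling: (x*sx, y*sy) = (-8*3, 15*4) = (-24, 60)

(-24, 60)


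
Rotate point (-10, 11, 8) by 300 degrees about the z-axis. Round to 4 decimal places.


x' = -10*cos(300) - 11*sin(300) = 4.5263
y' = -10*sin(300) + 11*cos(300) = 14.1603
z' = 8

(4.5263, 14.1603, 8)


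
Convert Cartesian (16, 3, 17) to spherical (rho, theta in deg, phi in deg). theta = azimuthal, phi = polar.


rho = sqrt(16^2 + 3^2 + 17^2) = 23.5372
theta = atan2(3, 16) = 10.6197 deg
phi = acos(17/23.5372) = 43.7585 deg

rho = 23.5372, theta = 10.6197 deg, phi = 43.7585 deg


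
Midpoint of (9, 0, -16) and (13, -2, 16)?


Midpoint = ((9+13)/2, (0+-2)/2, (-16+16)/2) = (11, -1, 0)

(11, -1, 0)


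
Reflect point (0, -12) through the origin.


Reflection through origin: (x, y) -> (-x, -y)
(0, -12) -> (0, 12)

(0, 12)


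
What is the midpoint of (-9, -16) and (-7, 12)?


Midpoint = ((-9+-7)/2, (-16+12)/2) = (-8, -2)

(-8, -2)


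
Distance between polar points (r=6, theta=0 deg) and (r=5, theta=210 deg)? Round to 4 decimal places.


d = sqrt(r1^2 + r2^2 - 2*r1*r2*cos(t2-t1))
d = sqrt(6^2 + 5^2 - 2*6*5*cos(210-0)) = 10.6283

10.6283


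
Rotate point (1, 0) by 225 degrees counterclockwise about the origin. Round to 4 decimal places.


x' = 1*cos(225) - 0*sin(225) = -0.7071
y' = 1*sin(225) + 0*cos(225) = -0.7071

(-0.7071, -0.7071)


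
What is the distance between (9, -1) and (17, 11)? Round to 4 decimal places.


d = sqrt((17-9)^2 + (11--1)^2) = 14.4222

14.4222


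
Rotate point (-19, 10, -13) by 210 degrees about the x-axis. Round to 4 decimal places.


x' = -19
y' = 10*cos(210) - -13*sin(210) = -15.1603
z' = 10*sin(210) + -13*cos(210) = 6.2583

(-19, -15.1603, 6.2583)


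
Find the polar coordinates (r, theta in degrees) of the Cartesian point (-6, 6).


r = sqrt((-6)^2 + 6^2) = 8.4853
theta = atan2(6, -6) = 135 degrees

r = 8.4853, theta = 135 degrees


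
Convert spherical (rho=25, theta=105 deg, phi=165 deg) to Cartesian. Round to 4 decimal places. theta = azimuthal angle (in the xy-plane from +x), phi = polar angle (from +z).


x = 25 * sin(165) * cos(105) = -1.6747
y = 25 * sin(165) * sin(105) = 6.25
z = 25 * cos(165) = -24.1481

(-1.6747, 6.25, -24.1481)


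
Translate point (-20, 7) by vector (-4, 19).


Translation: (x+dx, y+dy) = (-20+-4, 7+19) = (-24, 26)

(-24, 26)


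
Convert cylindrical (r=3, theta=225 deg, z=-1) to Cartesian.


x = 3 * cos(225) = -2.1213
y = 3 * sin(225) = -2.1213
z = -1

(-2.1213, -2.1213, -1)


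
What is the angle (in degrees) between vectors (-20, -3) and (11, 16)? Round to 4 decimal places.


dot = -20*11 + -3*16 = -268
|u| = 20.2237, |v| = 19.4165
cos(angle) = -0.6825
angle = 133.0393 degrees

133.0393 degrees


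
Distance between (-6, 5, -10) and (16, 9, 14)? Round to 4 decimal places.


d = sqrt((16--6)^2 + (9-5)^2 + (14--10)^2) = 32.8024

32.8024


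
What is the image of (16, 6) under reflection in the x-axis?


Reflection across x-axis: (x, y) -> (x, -y)
(16, 6) -> (16, -6)

(16, -6)


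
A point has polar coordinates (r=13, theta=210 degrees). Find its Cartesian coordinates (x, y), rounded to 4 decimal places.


x = 13 * cos(210) = -11.2583
y = 13 * sin(210) = -6.5

(-11.2583, -6.5)


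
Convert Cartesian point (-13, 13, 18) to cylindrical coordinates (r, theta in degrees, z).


r = sqrt((-13)^2 + 13^2) = 18.3848
theta = atan2(13, -13) = 135 deg
z = 18

r = 18.3848, theta = 135 deg, z = 18


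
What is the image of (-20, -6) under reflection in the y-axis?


Reflection across y-axis: (x, y) -> (-x, y)
(-20, -6) -> (20, -6)

(20, -6)


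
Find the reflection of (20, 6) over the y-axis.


Reflection across y-axis: (x, y) -> (-x, y)
(20, 6) -> (-20, 6)

(-20, 6)


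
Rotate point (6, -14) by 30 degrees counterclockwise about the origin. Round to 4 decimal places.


x' = 6*cos(30) - -14*sin(30) = 12.1962
y' = 6*sin(30) + -14*cos(30) = -9.1244

(12.1962, -9.1244)


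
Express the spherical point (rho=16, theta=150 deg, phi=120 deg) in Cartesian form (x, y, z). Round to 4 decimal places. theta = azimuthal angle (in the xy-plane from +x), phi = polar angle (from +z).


x = 16 * sin(120) * cos(150) = -12
y = 16 * sin(120) * sin(150) = 6.9282
z = 16 * cos(120) = -8

(-12, 6.9282, -8)


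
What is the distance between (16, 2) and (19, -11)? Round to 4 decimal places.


d = sqrt((19-16)^2 + (-11-2)^2) = 13.3417

13.3417


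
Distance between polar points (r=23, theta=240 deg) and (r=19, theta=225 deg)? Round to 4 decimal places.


d = sqrt(r1^2 + r2^2 - 2*r1*r2*cos(t2-t1))
d = sqrt(23^2 + 19^2 - 2*23*19*cos(225-240)) = 6.7662

6.7662


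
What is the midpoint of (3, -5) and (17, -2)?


Midpoint = ((3+17)/2, (-5+-2)/2) = (10, -3.5)

(10, -3.5)


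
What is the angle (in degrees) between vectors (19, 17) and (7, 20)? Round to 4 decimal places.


dot = 19*7 + 17*20 = 473
|u| = 25.4951, |v| = 21.1896
cos(angle) = 0.8756
angle = 28.8898 degrees

28.8898 degrees


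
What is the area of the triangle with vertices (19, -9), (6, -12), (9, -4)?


Area = |x1(y2-y3) + x2(y3-y1) + x3(y1-y2)| / 2
= |19*(-12--4) + 6*(-4--9) + 9*(-9--12)| / 2
= 47.5

47.5


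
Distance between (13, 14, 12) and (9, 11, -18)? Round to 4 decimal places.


d = sqrt((9-13)^2 + (11-14)^2 + (-18-12)^2) = 30.4138

30.4138


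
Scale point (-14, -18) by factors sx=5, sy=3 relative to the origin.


Scaling: (x*sx, y*sy) = (-14*5, -18*3) = (-70, -54)

(-70, -54)


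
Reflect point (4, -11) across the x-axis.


Reflection across x-axis: (x, y) -> (x, -y)
(4, -11) -> (4, 11)

(4, 11)


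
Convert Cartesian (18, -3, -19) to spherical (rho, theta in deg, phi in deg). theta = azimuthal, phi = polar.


rho = sqrt(18^2 + (-3)^2 + (-19)^2) = 26.3439
theta = atan2(-3, 18) = 350.5377 deg
phi = acos(-19/26.3439) = 136.1561 deg

rho = 26.3439, theta = 350.5377 deg, phi = 136.1561 deg


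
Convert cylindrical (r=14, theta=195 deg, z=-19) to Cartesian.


x = 14 * cos(195) = -13.523
y = 14 * sin(195) = -3.6235
z = -19

(-13.523, -3.6235, -19)


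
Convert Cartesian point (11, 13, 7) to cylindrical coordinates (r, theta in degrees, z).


r = sqrt(11^2 + 13^2) = 17.0294
theta = atan2(13, 11) = 49.7636 deg
z = 7

r = 17.0294, theta = 49.7636 deg, z = 7


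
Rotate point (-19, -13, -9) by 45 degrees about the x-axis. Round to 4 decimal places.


x' = -19
y' = -13*cos(45) - -9*sin(45) = -2.8284
z' = -13*sin(45) + -9*cos(45) = -15.5563

(-19, -2.8284, -15.5563)


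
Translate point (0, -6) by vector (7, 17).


Translation: (x+dx, y+dy) = (0+7, -6+17) = (7, 11)

(7, 11)


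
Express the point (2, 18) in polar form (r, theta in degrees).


r = sqrt(2^2 + 18^2) = 18.1108
theta = atan2(18, 2) = 83.6598 degrees

r = 18.1108, theta = 83.6598 degrees


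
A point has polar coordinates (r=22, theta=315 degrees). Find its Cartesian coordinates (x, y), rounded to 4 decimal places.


x = 22 * cos(315) = 15.5563
y = 22 * sin(315) = -15.5563

(15.5563, -15.5563)


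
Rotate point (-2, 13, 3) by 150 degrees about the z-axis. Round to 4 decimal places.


x' = -2*cos(150) - 13*sin(150) = -4.7679
y' = -2*sin(150) + 13*cos(150) = -12.2583
z' = 3

(-4.7679, -12.2583, 3)


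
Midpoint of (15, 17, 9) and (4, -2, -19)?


Midpoint = ((15+4)/2, (17+-2)/2, (9+-19)/2) = (9.5, 7.5, -5)

(9.5, 7.5, -5)


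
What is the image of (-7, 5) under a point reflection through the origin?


Reflection through origin: (x, y) -> (-x, -y)
(-7, 5) -> (7, -5)

(7, -5)


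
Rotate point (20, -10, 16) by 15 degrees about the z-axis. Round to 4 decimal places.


x' = 20*cos(15) - -10*sin(15) = 21.9067
y' = 20*sin(15) + -10*cos(15) = -4.4829
z' = 16

(21.9067, -4.4829, 16)


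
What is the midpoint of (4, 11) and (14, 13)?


Midpoint = ((4+14)/2, (11+13)/2) = (9, 12)

(9, 12)


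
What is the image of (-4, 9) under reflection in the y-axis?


Reflection across y-axis: (x, y) -> (-x, y)
(-4, 9) -> (4, 9)

(4, 9)


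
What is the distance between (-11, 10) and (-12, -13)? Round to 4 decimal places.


d = sqrt((-12--11)^2 + (-13-10)^2) = 23.0217

23.0217


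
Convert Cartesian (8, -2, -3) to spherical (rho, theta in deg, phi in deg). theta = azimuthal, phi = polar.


rho = sqrt(8^2 + (-2)^2 + (-3)^2) = 8.775
theta = atan2(-2, 8) = 345.9638 deg
phi = acos(-3/8.775) = 109.9916 deg

rho = 8.775, theta = 345.9638 deg, phi = 109.9916 deg


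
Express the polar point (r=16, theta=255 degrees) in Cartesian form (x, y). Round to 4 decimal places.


x = 16 * cos(255) = -4.1411
y = 16 * sin(255) = -15.4548

(-4.1411, -15.4548)


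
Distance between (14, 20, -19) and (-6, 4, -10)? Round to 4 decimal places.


d = sqrt((-6-14)^2 + (4-20)^2 + (-10--19)^2) = 27.1477

27.1477


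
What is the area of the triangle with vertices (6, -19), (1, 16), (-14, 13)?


Area = |x1(y2-y3) + x2(y3-y1) + x3(y1-y2)| / 2
= |6*(16-13) + 1*(13--19) + -14*(-19-16)| / 2
= 270

270


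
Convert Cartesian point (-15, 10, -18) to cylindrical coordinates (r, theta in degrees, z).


r = sqrt((-15)^2 + 10^2) = 18.0278
theta = atan2(10, -15) = 146.3099 deg
z = -18

r = 18.0278, theta = 146.3099 deg, z = -18


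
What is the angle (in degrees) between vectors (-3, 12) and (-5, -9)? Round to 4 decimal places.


dot = -3*-5 + 12*-9 = -93
|u| = 12.3693, |v| = 10.2956
cos(angle) = -0.7303
angle = 136.9092 degrees

136.9092 degrees


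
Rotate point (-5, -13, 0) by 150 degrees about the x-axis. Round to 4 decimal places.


x' = -5
y' = -13*cos(150) - 0*sin(150) = 11.2583
z' = -13*sin(150) + 0*cos(150) = -6.5

(-5, 11.2583, -6.5)


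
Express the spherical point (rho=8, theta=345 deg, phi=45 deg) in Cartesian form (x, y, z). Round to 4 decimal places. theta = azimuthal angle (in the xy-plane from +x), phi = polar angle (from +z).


x = 8 * sin(45) * cos(345) = 5.4641
y = 8 * sin(45) * sin(345) = -1.4641
z = 8 * cos(45) = 5.6569

(5.4641, -1.4641, 5.6569)


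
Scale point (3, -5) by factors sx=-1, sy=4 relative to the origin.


Scaling: (x*sx, y*sy) = (3*-1, -5*4) = (-3, -20)

(-3, -20)


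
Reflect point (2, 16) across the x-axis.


Reflection across x-axis: (x, y) -> (x, -y)
(2, 16) -> (2, -16)

(2, -16)


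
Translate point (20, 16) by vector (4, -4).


Translation: (x+dx, y+dy) = (20+4, 16+-4) = (24, 12)

(24, 12)


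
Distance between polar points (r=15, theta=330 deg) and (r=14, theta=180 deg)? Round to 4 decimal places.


d = sqrt(r1^2 + r2^2 - 2*r1*r2*cos(t2-t1))
d = sqrt(15^2 + 14^2 - 2*15*14*cos(180-330)) = 28.013

28.013


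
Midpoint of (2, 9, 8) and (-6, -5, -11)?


Midpoint = ((2+-6)/2, (9+-5)/2, (8+-11)/2) = (-2, 2, -1.5)

(-2, 2, -1.5)


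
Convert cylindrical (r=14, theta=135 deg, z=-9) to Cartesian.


x = 14 * cos(135) = -9.8995
y = 14 * sin(135) = 9.8995
z = -9

(-9.8995, 9.8995, -9)


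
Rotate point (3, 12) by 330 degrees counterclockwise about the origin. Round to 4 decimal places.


x' = 3*cos(330) - 12*sin(330) = 8.5981
y' = 3*sin(330) + 12*cos(330) = 8.8923

(8.5981, 8.8923)


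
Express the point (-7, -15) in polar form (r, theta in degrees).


r = sqrt((-7)^2 + (-15)^2) = 16.5529
theta = atan2(-15, -7) = 244.9831 degrees

r = 16.5529, theta = 244.9831 degrees


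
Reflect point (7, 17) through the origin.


Reflection through origin: (x, y) -> (-x, -y)
(7, 17) -> (-7, -17)

(-7, -17)


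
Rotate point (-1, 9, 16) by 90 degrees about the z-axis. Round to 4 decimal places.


x' = -1*cos(90) - 9*sin(90) = -9
y' = -1*sin(90) + 9*cos(90) = -1
z' = 16

(-9, -1, 16)


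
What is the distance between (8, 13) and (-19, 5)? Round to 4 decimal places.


d = sqrt((-19-8)^2 + (5-13)^2) = 28.1603

28.1603


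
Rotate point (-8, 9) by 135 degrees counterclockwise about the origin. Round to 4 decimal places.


x' = -8*cos(135) - 9*sin(135) = -0.7071
y' = -8*sin(135) + 9*cos(135) = -12.0208

(-0.7071, -12.0208)


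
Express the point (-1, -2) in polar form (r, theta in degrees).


r = sqrt((-1)^2 + (-2)^2) = 2.2361
theta = atan2(-2, -1) = 243.4349 degrees

r = 2.2361, theta = 243.4349 degrees


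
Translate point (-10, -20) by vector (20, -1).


Translation: (x+dx, y+dy) = (-10+20, -20+-1) = (10, -21)

(10, -21)


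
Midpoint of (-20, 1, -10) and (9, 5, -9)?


Midpoint = ((-20+9)/2, (1+5)/2, (-10+-9)/2) = (-5.5, 3, -9.5)

(-5.5, 3, -9.5)


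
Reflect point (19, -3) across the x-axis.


Reflection across x-axis: (x, y) -> (x, -y)
(19, -3) -> (19, 3)

(19, 3)


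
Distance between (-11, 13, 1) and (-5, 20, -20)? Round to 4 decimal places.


d = sqrt((-5--11)^2 + (20-13)^2 + (-20-1)^2) = 22.9347

22.9347


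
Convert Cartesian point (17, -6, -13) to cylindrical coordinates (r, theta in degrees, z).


r = sqrt(17^2 + (-6)^2) = 18.0278
theta = atan2(-6, 17) = 340.56 deg
z = -13

r = 18.0278, theta = 340.56 deg, z = -13


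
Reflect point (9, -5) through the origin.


Reflection through origin: (x, y) -> (-x, -y)
(9, -5) -> (-9, 5)

(-9, 5)


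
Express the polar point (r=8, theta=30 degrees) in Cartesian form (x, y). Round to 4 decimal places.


x = 8 * cos(30) = 6.9282
y = 8 * sin(30) = 4

(6.9282, 4)


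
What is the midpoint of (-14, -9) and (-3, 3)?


Midpoint = ((-14+-3)/2, (-9+3)/2) = (-8.5, -3)

(-8.5, -3)


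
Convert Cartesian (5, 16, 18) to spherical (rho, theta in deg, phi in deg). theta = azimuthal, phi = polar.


rho = sqrt(5^2 + 16^2 + 18^2) = 24.5967
theta = atan2(16, 5) = 72.646 deg
phi = acos(18/24.5967) = 42.9622 deg

rho = 24.5967, theta = 72.646 deg, phi = 42.9622 deg


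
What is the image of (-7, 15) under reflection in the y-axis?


Reflection across y-axis: (x, y) -> (-x, y)
(-7, 15) -> (7, 15)

(7, 15)


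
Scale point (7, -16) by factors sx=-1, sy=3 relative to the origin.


Scaling: (x*sx, y*sy) = (7*-1, -16*3) = (-7, -48)

(-7, -48)


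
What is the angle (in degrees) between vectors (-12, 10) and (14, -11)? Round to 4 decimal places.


dot = -12*14 + 10*-11 = -278
|u| = 15.6205, |v| = 17.8045
cos(angle) = -0.9996
angle = 178.3517 degrees

178.3517 degrees


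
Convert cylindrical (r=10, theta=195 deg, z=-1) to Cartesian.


x = 10 * cos(195) = -9.6593
y = 10 * sin(195) = -2.5882
z = -1

(-9.6593, -2.5882, -1)


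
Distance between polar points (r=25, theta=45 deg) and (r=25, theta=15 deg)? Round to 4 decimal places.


d = sqrt(r1^2 + r2^2 - 2*r1*r2*cos(t2-t1))
d = sqrt(25^2 + 25^2 - 2*25*25*cos(15-45)) = 12.941

12.941


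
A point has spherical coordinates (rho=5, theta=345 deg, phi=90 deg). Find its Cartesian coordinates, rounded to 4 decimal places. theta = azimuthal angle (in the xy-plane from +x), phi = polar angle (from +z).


x = 5 * sin(90) * cos(345) = 4.8296
y = 5 * sin(90) * sin(345) = -1.2941
z = 5 * cos(90) = 0

(4.8296, -1.2941, 0)


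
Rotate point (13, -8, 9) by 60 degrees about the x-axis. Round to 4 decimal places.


x' = 13
y' = -8*cos(60) - 9*sin(60) = -11.7942
z' = -8*sin(60) + 9*cos(60) = -2.4282

(13, -11.7942, -2.4282)


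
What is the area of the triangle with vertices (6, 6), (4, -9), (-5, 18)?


Area = |x1(y2-y3) + x2(y3-y1) + x3(y1-y2)| / 2
= |6*(-9-18) + 4*(18-6) + -5*(6--9)| / 2
= 94.5

94.5


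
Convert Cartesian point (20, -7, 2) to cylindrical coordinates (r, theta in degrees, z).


r = sqrt(20^2 + (-7)^2) = 21.1896
theta = atan2(-7, 20) = 340.71 deg
z = 2

r = 21.1896, theta = 340.71 deg, z = 2


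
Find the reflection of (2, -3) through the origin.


Reflection through origin: (x, y) -> (-x, -y)
(2, -3) -> (-2, 3)

(-2, 3)


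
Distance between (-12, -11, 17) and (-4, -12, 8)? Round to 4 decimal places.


d = sqrt((-4--12)^2 + (-12--11)^2 + (8-17)^2) = 12.083

12.083


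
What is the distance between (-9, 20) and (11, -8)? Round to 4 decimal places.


d = sqrt((11--9)^2 + (-8-20)^2) = 34.4093

34.4093


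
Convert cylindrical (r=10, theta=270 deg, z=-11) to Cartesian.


x = 10 * cos(270) = 0
y = 10 * sin(270) = -10
z = -11

(0, -10, -11)


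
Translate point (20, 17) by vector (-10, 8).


Translation: (x+dx, y+dy) = (20+-10, 17+8) = (10, 25)

(10, 25)


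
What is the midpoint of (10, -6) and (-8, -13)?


Midpoint = ((10+-8)/2, (-6+-13)/2) = (1, -9.5)

(1, -9.5)


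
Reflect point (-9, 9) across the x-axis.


Reflection across x-axis: (x, y) -> (x, -y)
(-9, 9) -> (-9, -9)

(-9, -9)


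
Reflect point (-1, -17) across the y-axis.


Reflection across y-axis: (x, y) -> (-x, y)
(-1, -17) -> (1, -17)

(1, -17)


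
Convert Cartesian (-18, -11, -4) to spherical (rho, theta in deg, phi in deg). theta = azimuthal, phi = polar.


rho = sqrt((-18)^2 + (-11)^2 + (-4)^2) = 21.4709
theta = atan2(-11, -18) = 211.4296 deg
phi = acos(-4/21.4709) = 100.7369 deg

rho = 21.4709, theta = 211.4296 deg, phi = 100.7369 deg


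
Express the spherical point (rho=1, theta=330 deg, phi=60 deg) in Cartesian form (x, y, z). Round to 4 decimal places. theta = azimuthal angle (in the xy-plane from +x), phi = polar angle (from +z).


x = 1 * sin(60) * cos(330) = 0.75
y = 1 * sin(60) * sin(330) = -0.433
z = 1 * cos(60) = 0.5

(0.75, -0.433, 0.5)


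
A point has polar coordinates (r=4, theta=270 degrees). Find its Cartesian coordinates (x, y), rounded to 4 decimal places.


x = 4 * cos(270) = 0
y = 4 * sin(270) = -4

(0, -4)


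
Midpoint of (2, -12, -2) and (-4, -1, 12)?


Midpoint = ((2+-4)/2, (-12+-1)/2, (-2+12)/2) = (-1, -6.5, 5)

(-1, -6.5, 5)


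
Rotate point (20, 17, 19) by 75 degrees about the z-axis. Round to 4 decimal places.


x' = 20*cos(75) - 17*sin(75) = -11.2444
y' = 20*sin(75) + 17*cos(75) = 23.7184
z' = 19

(-11.2444, 23.7184, 19)


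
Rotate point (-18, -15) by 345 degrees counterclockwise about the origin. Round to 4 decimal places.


x' = -18*cos(345) - -15*sin(345) = -21.269
y' = -18*sin(345) + -15*cos(345) = -9.8301

(-21.269, -9.8301)


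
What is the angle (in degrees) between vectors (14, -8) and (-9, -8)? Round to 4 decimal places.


dot = 14*-9 + -8*-8 = -62
|u| = 16.1245, |v| = 12.0416
cos(angle) = -0.3193
angle = 108.6216 degrees

108.6216 degrees


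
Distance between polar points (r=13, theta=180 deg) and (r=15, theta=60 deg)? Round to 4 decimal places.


d = sqrt(r1^2 + r2^2 - 2*r1*r2*cos(t2-t1))
d = sqrt(13^2 + 15^2 - 2*13*15*cos(60-180)) = 24.2693

24.2693


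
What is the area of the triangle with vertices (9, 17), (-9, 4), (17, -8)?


Area = |x1(y2-y3) + x2(y3-y1) + x3(y1-y2)| / 2
= |9*(4--8) + -9*(-8-17) + 17*(17-4)| / 2
= 277

277


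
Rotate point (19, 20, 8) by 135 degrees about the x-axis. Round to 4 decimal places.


x' = 19
y' = 20*cos(135) - 8*sin(135) = -19.799
z' = 20*sin(135) + 8*cos(135) = 8.4853

(19, -19.799, 8.4853)


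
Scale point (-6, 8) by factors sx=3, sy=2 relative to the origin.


Scaling: (x*sx, y*sy) = (-6*3, 8*2) = (-18, 16)

(-18, 16)


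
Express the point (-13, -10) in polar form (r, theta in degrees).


r = sqrt((-13)^2 + (-10)^2) = 16.4012
theta = atan2(-10, -13) = 217.5686 degrees

r = 16.4012, theta = 217.5686 degrees


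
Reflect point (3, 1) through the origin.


Reflection through origin: (x, y) -> (-x, -y)
(3, 1) -> (-3, -1)

(-3, -1)


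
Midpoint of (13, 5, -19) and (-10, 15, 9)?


Midpoint = ((13+-10)/2, (5+15)/2, (-19+9)/2) = (1.5, 10, -5)

(1.5, 10, -5)


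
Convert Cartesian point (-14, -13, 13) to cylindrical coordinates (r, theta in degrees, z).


r = sqrt((-14)^2 + (-13)^2) = 19.105
theta = atan2(-13, -14) = 222.8789 deg
z = 13

r = 19.105, theta = 222.8789 deg, z = 13


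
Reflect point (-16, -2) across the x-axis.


Reflection across x-axis: (x, y) -> (x, -y)
(-16, -2) -> (-16, 2)

(-16, 2)


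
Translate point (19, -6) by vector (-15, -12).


Translation: (x+dx, y+dy) = (19+-15, -6+-12) = (4, -18)

(4, -18)


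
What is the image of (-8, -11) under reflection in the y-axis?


Reflection across y-axis: (x, y) -> (-x, y)
(-8, -11) -> (8, -11)

(8, -11)


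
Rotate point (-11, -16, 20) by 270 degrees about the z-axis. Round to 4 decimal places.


x' = -11*cos(270) - -16*sin(270) = -16
y' = -11*sin(270) + -16*cos(270) = 11
z' = 20

(-16, 11, 20)


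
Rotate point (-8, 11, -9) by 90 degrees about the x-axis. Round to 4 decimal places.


x' = -8
y' = 11*cos(90) - -9*sin(90) = 9
z' = 11*sin(90) + -9*cos(90) = 11

(-8, 9, 11)


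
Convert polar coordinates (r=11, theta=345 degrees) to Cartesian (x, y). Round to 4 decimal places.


x = 11 * cos(345) = 10.6252
y = 11 * sin(345) = -2.847

(10.6252, -2.847)


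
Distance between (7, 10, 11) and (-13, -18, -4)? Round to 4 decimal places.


d = sqrt((-13-7)^2 + (-18-10)^2 + (-4-11)^2) = 37.5366

37.5366


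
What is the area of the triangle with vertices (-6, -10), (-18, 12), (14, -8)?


Area = |x1(y2-y3) + x2(y3-y1) + x3(y1-y2)| / 2
= |-6*(12--8) + -18*(-8--10) + 14*(-10-12)| / 2
= 232

232


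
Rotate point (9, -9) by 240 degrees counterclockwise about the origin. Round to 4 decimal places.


x' = 9*cos(240) - -9*sin(240) = -12.2942
y' = 9*sin(240) + -9*cos(240) = -3.2942

(-12.2942, -3.2942)


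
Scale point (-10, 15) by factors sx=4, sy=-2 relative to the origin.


Scaling: (x*sx, y*sy) = (-10*4, 15*-2) = (-40, -30)

(-40, -30)


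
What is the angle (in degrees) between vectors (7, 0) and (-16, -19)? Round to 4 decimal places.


dot = 7*-16 + 0*-19 = -112
|u| = 7, |v| = 24.8395
cos(angle) = -0.6441
angle = 130.1009 degrees

130.1009 degrees


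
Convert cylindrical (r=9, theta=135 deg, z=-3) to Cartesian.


x = 9 * cos(135) = -6.364
y = 9 * sin(135) = 6.364
z = -3

(-6.364, 6.364, -3)


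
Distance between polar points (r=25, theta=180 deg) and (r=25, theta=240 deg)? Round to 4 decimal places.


d = sqrt(r1^2 + r2^2 - 2*r1*r2*cos(t2-t1))
d = sqrt(25^2 + 25^2 - 2*25*25*cos(240-180)) = 25

25


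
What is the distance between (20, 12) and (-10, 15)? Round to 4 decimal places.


d = sqrt((-10-20)^2 + (15-12)^2) = 30.1496

30.1496


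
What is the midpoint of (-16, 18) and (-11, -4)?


Midpoint = ((-16+-11)/2, (18+-4)/2) = (-13.5, 7)

(-13.5, 7)


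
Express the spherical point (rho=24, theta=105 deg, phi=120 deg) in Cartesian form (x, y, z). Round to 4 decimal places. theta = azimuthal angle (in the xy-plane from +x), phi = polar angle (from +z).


x = 24 * sin(120) * cos(105) = -5.3795
y = 24 * sin(120) * sin(105) = 20.0764
z = 24 * cos(120) = -12

(-5.3795, 20.0764, -12)


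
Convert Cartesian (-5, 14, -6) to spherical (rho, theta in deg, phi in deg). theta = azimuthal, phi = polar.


rho = sqrt((-5)^2 + 14^2 + (-6)^2) = 16.0312
theta = atan2(14, -5) = 109.6538 deg
phi = acos(-6/16.0312) = 111.9792 deg

rho = 16.0312, theta = 109.6538 deg, phi = 111.9792 deg


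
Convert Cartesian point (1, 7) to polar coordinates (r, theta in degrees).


r = sqrt(1^2 + 7^2) = 7.0711
theta = atan2(7, 1) = 81.8699 degrees

r = 7.0711, theta = 81.8699 degrees


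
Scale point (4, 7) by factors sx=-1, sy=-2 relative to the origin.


Scaling: (x*sx, y*sy) = (4*-1, 7*-2) = (-4, -14)

(-4, -14)


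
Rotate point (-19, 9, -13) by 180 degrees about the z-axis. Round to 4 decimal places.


x' = -19*cos(180) - 9*sin(180) = 19
y' = -19*sin(180) + 9*cos(180) = -9
z' = -13

(19, -9, -13)


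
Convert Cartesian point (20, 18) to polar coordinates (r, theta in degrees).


r = sqrt(20^2 + 18^2) = 26.9072
theta = atan2(18, 20) = 41.9872 degrees

r = 26.9072, theta = 41.9872 degrees


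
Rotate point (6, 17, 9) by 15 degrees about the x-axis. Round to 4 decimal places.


x' = 6
y' = 17*cos(15) - 9*sin(15) = 14.0914
z' = 17*sin(15) + 9*cos(15) = 13.0933

(6, 14.0914, 13.0933)


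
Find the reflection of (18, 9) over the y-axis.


Reflection across y-axis: (x, y) -> (-x, y)
(18, 9) -> (-18, 9)

(-18, 9)


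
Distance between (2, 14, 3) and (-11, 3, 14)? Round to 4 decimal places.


d = sqrt((-11-2)^2 + (3-14)^2 + (14-3)^2) = 20.2731

20.2731


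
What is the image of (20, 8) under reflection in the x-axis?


Reflection across x-axis: (x, y) -> (x, -y)
(20, 8) -> (20, -8)

(20, -8)


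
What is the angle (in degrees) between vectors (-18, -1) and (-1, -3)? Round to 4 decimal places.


dot = -18*-1 + -1*-3 = 21
|u| = 18.0278, |v| = 3.1623
cos(angle) = 0.3684
angle = 68.3852 degrees

68.3852 degrees


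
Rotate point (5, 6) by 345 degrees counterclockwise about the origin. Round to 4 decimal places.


x' = 5*cos(345) - 6*sin(345) = 6.3825
y' = 5*sin(345) + 6*cos(345) = 4.5015

(6.3825, 4.5015)


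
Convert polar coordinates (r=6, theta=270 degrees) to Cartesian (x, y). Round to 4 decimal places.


x = 6 * cos(270) = 0
y = 6 * sin(270) = -6

(0, -6)


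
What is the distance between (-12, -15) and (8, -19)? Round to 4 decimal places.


d = sqrt((8--12)^2 + (-19--15)^2) = 20.3961

20.3961


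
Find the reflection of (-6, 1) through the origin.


Reflection through origin: (x, y) -> (-x, -y)
(-6, 1) -> (6, -1)

(6, -1)


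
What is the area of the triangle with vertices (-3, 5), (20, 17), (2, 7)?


Area = |x1(y2-y3) + x2(y3-y1) + x3(y1-y2)| / 2
= |-3*(17-7) + 20*(7-5) + 2*(5-17)| / 2
= 7

7


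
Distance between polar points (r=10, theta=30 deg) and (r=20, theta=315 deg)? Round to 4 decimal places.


d = sqrt(r1^2 + r2^2 - 2*r1*r2*cos(t2-t1))
d = sqrt(10^2 + 20^2 - 2*10*20*cos(315-30)) = 19.9116

19.9116


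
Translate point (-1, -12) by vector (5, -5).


Translation: (x+dx, y+dy) = (-1+5, -12+-5) = (4, -17)

(4, -17)


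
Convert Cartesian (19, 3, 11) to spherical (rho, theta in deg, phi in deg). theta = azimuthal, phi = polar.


rho = sqrt(19^2 + 3^2 + 11^2) = 22.1585
theta = atan2(3, 19) = 8.9726 deg
phi = acos(11/22.1585) = 60.2364 deg

rho = 22.1585, theta = 8.9726 deg, phi = 60.2364 deg


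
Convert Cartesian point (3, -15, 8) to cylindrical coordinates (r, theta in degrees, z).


r = sqrt(3^2 + (-15)^2) = 15.2971
theta = atan2(-15, 3) = 281.3099 deg
z = 8

r = 15.2971, theta = 281.3099 deg, z = 8


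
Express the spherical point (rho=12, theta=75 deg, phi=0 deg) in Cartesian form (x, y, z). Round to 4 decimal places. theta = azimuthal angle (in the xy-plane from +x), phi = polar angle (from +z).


x = 12 * sin(0) * cos(75) = 0
y = 12 * sin(0) * sin(75) = 0
z = 12 * cos(0) = 12

(0, 0, 12)


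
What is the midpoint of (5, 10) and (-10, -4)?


Midpoint = ((5+-10)/2, (10+-4)/2) = (-2.5, 3)

(-2.5, 3)


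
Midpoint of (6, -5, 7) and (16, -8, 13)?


Midpoint = ((6+16)/2, (-5+-8)/2, (7+13)/2) = (11, -6.5, 10)

(11, -6.5, 10)


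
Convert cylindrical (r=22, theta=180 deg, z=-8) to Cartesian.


x = 22 * cos(180) = -22
y = 22 * sin(180) = 0
z = -8

(-22, 0, -8)


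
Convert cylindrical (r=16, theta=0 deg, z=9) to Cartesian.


x = 16 * cos(0) = 16
y = 16 * sin(0) = 0
z = 9

(16, 0, 9)


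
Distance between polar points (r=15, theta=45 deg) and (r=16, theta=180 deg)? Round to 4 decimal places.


d = sqrt(r1^2 + r2^2 - 2*r1*r2*cos(t2-t1))
d = sqrt(15^2 + 16^2 - 2*15*16*cos(180-45)) = 28.6428

28.6428


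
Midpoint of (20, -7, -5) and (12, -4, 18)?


Midpoint = ((20+12)/2, (-7+-4)/2, (-5+18)/2) = (16, -5.5, 6.5)

(16, -5.5, 6.5)


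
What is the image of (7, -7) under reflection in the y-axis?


Reflection across y-axis: (x, y) -> (-x, y)
(7, -7) -> (-7, -7)

(-7, -7)


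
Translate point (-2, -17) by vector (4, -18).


Translation: (x+dx, y+dy) = (-2+4, -17+-18) = (2, -35)

(2, -35)


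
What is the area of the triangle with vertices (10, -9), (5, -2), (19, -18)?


Area = |x1(y2-y3) + x2(y3-y1) + x3(y1-y2)| / 2
= |10*(-2--18) + 5*(-18--9) + 19*(-9--2)| / 2
= 9

9


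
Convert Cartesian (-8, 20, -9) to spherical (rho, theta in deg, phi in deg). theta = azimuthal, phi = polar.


rho = sqrt((-8)^2 + 20^2 + (-9)^2) = 23.3452
theta = atan2(20, -8) = 111.8014 deg
phi = acos(-9/23.3452) = 112.6759 deg

rho = 23.3452, theta = 111.8014 deg, phi = 112.6759 deg


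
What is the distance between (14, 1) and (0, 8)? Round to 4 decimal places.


d = sqrt((0-14)^2 + (8-1)^2) = 15.6525

15.6525


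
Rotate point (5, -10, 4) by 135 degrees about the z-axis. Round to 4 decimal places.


x' = 5*cos(135) - -10*sin(135) = 3.5355
y' = 5*sin(135) + -10*cos(135) = 10.6066
z' = 4

(3.5355, 10.6066, 4)


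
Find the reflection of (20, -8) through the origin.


Reflection through origin: (x, y) -> (-x, -y)
(20, -8) -> (-20, 8)

(-20, 8)


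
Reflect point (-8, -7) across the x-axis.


Reflection across x-axis: (x, y) -> (x, -y)
(-8, -7) -> (-8, 7)

(-8, 7)


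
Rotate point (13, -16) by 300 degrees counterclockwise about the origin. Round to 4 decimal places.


x' = 13*cos(300) - -16*sin(300) = -7.3564
y' = 13*sin(300) + -16*cos(300) = -19.2583

(-7.3564, -19.2583)


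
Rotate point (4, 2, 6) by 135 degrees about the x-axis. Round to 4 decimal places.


x' = 4
y' = 2*cos(135) - 6*sin(135) = -5.6569
z' = 2*sin(135) + 6*cos(135) = -2.8284

(4, -5.6569, -2.8284)


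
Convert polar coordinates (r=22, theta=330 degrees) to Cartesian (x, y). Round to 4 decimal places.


x = 22 * cos(330) = 19.0526
y = 22 * sin(330) = -11

(19.0526, -11)


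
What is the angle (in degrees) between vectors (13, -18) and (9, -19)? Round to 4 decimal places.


dot = 13*9 + -18*-19 = 459
|u| = 22.2036, |v| = 21.0238
cos(angle) = 0.9833
angle = 10.4915 degrees

10.4915 degrees


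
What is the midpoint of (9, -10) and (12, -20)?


Midpoint = ((9+12)/2, (-10+-20)/2) = (10.5, -15)

(10.5, -15)


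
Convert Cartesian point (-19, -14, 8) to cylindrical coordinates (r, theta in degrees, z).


r = sqrt((-19)^2 + (-14)^2) = 23.6008
theta = atan2(-14, -19) = 216.3844 deg
z = 8

r = 23.6008, theta = 216.3844 deg, z = 8


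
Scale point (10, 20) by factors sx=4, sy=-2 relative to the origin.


Scaling: (x*sx, y*sy) = (10*4, 20*-2) = (40, -40)

(40, -40)


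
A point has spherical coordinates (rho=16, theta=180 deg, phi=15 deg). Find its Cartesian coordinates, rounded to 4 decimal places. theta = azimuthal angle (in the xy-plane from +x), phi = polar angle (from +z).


x = 16 * sin(15) * cos(180) = -4.1411
y = 16 * sin(15) * sin(180) = 0
z = 16 * cos(15) = 15.4548

(-4.1411, 0, 15.4548)


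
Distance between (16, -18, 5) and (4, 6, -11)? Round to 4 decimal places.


d = sqrt((4-16)^2 + (6--18)^2 + (-11-5)^2) = 31.241

31.241


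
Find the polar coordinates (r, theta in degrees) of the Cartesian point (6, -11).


r = sqrt(6^2 + (-11)^2) = 12.53
theta = atan2(-11, 6) = 298.6105 degrees

r = 12.53, theta = 298.6105 degrees


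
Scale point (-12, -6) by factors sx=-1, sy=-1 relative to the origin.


Scaling: (x*sx, y*sy) = (-12*-1, -6*-1) = (12, 6)

(12, 6)


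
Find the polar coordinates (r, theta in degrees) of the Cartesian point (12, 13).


r = sqrt(12^2 + 13^2) = 17.6918
theta = atan2(13, 12) = 47.2906 degrees

r = 17.6918, theta = 47.2906 degrees


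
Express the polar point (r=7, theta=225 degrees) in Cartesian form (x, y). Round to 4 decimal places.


x = 7 * cos(225) = -4.9497
y = 7 * sin(225) = -4.9497

(-4.9497, -4.9497)


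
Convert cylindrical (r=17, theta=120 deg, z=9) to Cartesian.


x = 17 * cos(120) = -8.5
y = 17 * sin(120) = 14.7224
z = 9

(-8.5, 14.7224, 9)


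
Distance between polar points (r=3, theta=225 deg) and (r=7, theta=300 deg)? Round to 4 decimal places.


d = sqrt(r1^2 + r2^2 - 2*r1*r2*cos(t2-t1))
d = sqrt(3^2 + 7^2 - 2*3*7*cos(300-225)) = 6.8651

6.8651


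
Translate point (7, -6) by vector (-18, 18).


Translation: (x+dx, y+dy) = (7+-18, -6+18) = (-11, 12)

(-11, 12)


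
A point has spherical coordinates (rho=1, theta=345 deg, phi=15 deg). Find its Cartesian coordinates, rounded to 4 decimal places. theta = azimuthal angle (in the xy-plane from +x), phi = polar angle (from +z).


x = 1 * sin(15) * cos(345) = 0.25
y = 1 * sin(15) * sin(345) = -0.067
z = 1 * cos(15) = 0.9659

(0.25, -0.067, 0.9659)


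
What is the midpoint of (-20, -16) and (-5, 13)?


Midpoint = ((-20+-5)/2, (-16+13)/2) = (-12.5, -1.5)

(-12.5, -1.5)


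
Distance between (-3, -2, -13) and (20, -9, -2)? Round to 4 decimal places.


d = sqrt((20--3)^2 + (-9--2)^2 + (-2--13)^2) = 26.4386

26.4386


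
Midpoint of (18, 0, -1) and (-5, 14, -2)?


Midpoint = ((18+-5)/2, (0+14)/2, (-1+-2)/2) = (6.5, 7, -1.5)

(6.5, 7, -1.5)


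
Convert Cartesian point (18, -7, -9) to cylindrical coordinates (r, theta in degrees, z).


r = sqrt(18^2 + (-7)^2) = 19.3132
theta = atan2(-7, 18) = 338.7495 deg
z = -9

r = 19.3132, theta = 338.7495 deg, z = -9


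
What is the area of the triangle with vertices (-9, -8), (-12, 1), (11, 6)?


Area = |x1(y2-y3) + x2(y3-y1) + x3(y1-y2)| / 2
= |-9*(1-6) + -12*(6--8) + 11*(-8-1)| / 2
= 111

111


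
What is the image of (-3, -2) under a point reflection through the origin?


Reflection through origin: (x, y) -> (-x, -y)
(-3, -2) -> (3, 2)

(3, 2)


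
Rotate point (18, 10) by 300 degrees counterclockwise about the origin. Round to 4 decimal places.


x' = 18*cos(300) - 10*sin(300) = 17.6603
y' = 18*sin(300) + 10*cos(300) = -10.5885

(17.6603, -10.5885)


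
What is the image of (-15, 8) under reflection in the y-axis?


Reflection across y-axis: (x, y) -> (-x, y)
(-15, 8) -> (15, 8)

(15, 8)


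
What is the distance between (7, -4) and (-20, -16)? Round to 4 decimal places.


d = sqrt((-20-7)^2 + (-16--4)^2) = 29.5466

29.5466


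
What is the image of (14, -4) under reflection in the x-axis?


Reflection across x-axis: (x, y) -> (x, -y)
(14, -4) -> (14, 4)

(14, 4)


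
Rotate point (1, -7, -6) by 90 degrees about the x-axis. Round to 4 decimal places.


x' = 1
y' = -7*cos(90) - -6*sin(90) = 6
z' = -7*sin(90) + -6*cos(90) = -7

(1, 6, -7)


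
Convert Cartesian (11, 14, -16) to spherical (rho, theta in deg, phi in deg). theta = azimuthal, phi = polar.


rho = sqrt(11^2 + 14^2 + (-16)^2) = 23.9374
theta = atan2(14, 11) = 51.8428 deg
phi = acos(-16/23.9374) = 131.9444 deg

rho = 23.9374, theta = 51.8428 deg, phi = 131.9444 deg


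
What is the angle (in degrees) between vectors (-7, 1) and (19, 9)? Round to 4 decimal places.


dot = -7*19 + 1*9 = -124
|u| = 7.0711, |v| = 21.0238
cos(angle) = -0.8341
angle = 146.5237 degrees

146.5237 degrees


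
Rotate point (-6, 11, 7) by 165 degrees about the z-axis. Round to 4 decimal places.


x' = -6*cos(165) - 11*sin(165) = 2.9485
y' = -6*sin(165) + 11*cos(165) = -12.1781
z' = 7

(2.9485, -12.1781, 7)


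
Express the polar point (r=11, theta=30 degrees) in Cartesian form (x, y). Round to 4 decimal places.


x = 11 * cos(30) = 9.5263
y = 11 * sin(30) = 5.5

(9.5263, 5.5)


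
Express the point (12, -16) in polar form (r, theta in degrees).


r = sqrt(12^2 + (-16)^2) = 20
theta = atan2(-16, 12) = 306.8699 degrees

r = 20, theta = 306.8699 degrees


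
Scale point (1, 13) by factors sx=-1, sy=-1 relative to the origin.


Scaling: (x*sx, y*sy) = (1*-1, 13*-1) = (-1, -13)

(-1, -13)


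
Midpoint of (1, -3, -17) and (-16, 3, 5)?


Midpoint = ((1+-16)/2, (-3+3)/2, (-17+5)/2) = (-7.5, 0, -6)

(-7.5, 0, -6)


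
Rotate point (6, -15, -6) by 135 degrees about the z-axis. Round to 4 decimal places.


x' = 6*cos(135) - -15*sin(135) = 6.364
y' = 6*sin(135) + -15*cos(135) = 14.8492
z' = -6

(6.364, 14.8492, -6)


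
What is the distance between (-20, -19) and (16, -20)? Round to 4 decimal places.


d = sqrt((16--20)^2 + (-20--19)^2) = 36.0139

36.0139


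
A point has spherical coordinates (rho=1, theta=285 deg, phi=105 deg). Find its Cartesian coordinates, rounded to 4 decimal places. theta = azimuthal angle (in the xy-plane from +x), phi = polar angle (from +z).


x = 1 * sin(105) * cos(285) = 0.25
y = 1 * sin(105) * sin(285) = -0.933
z = 1 * cos(105) = -0.2588

(0.25, -0.933, -0.2588)


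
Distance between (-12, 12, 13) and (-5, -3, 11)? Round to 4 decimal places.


d = sqrt((-5--12)^2 + (-3-12)^2 + (11-13)^2) = 16.6733

16.6733


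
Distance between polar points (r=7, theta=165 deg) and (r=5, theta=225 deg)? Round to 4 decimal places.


d = sqrt(r1^2 + r2^2 - 2*r1*r2*cos(t2-t1))
d = sqrt(7^2 + 5^2 - 2*7*5*cos(225-165)) = 6.245

6.245


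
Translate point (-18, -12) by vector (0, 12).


Translation: (x+dx, y+dy) = (-18+0, -12+12) = (-18, 0)

(-18, 0)


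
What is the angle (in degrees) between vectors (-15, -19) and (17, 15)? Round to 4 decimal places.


dot = -15*17 + -19*15 = -540
|u| = 24.2074, |v| = 22.6716
cos(angle) = -0.9839
angle = 169.7138 degrees

169.7138 degrees


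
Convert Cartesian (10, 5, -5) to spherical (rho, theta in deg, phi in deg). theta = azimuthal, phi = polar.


rho = sqrt(10^2 + 5^2 + (-5)^2) = 12.2474
theta = atan2(5, 10) = 26.5651 deg
phi = acos(-5/12.2474) = 114.0948 deg

rho = 12.2474, theta = 26.5651 deg, phi = 114.0948 deg


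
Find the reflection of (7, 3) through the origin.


Reflection through origin: (x, y) -> (-x, -y)
(7, 3) -> (-7, -3)

(-7, -3)


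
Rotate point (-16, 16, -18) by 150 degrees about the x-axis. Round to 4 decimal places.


x' = -16
y' = 16*cos(150) - -18*sin(150) = -4.8564
z' = 16*sin(150) + -18*cos(150) = 23.5885

(-16, -4.8564, 23.5885)


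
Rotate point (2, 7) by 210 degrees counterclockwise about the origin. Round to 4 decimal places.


x' = 2*cos(210) - 7*sin(210) = 1.7679
y' = 2*sin(210) + 7*cos(210) = -7.0622

(1.7679, -7.0622)


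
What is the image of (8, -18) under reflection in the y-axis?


Reflection across y-axis: (x, y) -> (-x, y)
(8, -18) -> (-8, -18)

(-8, -18)


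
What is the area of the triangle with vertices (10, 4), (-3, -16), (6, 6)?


Area = |x1(y2-y3) + x2(y3-y1) + x3(y1-y2)| / 2
= |10*(-16-6) + -3*(6-4) + 6*(4--16)| / 2
= 53

53


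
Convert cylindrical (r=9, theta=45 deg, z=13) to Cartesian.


x = 9 * cos(45) = 6.364
y = 9 * sin(45) = 6.364
z = 13

(6.364, 6.364, 13)


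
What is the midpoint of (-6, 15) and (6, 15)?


Midpoint = ((-6+6)/2, (15+15)/2) = (0, 15)

(0, 15)


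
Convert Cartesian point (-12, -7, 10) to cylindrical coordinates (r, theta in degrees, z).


r = sqrt((-12)^2 + (-7)^2) = 13.8924
theta = atan2(-7, -12) = 210.2564 deg
z = 10

r = 13.8924, theta = 210.2564 deg, z = 10


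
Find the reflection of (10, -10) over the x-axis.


Reflection across x-axis: (x, y) -> (x, -y)
(10, -10) -> (10, 10)

(10, 10)


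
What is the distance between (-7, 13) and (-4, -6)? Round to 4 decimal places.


d = sqrt((-4--7)^2 + (-6-13)^2) = 19.2354

19.2354


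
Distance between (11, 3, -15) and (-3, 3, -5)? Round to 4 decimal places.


d = sqrt((-3-11)^2 + (3-3)^2 + (-5--15)^2) = 17.2047

17.2047


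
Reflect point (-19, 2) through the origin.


Reflection through origin: (x, y) -> (-x, -y)
(-19, 2) -> (19, -2)

(19, -2)


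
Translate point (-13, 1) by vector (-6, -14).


Translation: (x+dx, y+dy) = (-13+-6, 1+-14) = (-19, -13)

(-19, -13)


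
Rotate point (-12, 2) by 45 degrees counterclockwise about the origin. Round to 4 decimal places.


x' = -12*cos(45) - 2*sin(45) = -9.8995
y' = -12*sin(45) + 2*cos(45) = -7.0711

(-9.8995, -7.0711)
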